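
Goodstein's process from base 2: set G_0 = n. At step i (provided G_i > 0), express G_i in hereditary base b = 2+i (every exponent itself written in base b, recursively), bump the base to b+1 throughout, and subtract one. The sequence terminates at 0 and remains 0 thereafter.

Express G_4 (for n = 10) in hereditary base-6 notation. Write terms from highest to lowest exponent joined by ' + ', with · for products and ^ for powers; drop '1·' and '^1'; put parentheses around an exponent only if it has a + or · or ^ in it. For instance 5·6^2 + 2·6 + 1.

5·6^6 + 5·6^5 + 5·6^4 + 5·6^3 + 5·6^2 + 5·6 + 5

G_0=10  [base 2] 2^(2 + 1) + 2  →[2↦3]→  3^(3 + 1) + 3 = 84  −1 ⇒ G_1=83
G_1=83  [base 3] 3^(3 + 1) + 2  →[3↦4]→  4^(4 + 1) + 2 = 1026  −1 ⇒ G_2=1025
G_2=1025  [base 4] 4^(4 + 1) + 1  →[4↦5]→  5^(5 + 1) + 1 = 15626  −1 ⇒ G_3=15625
G_3=15625  [base 5] 5^(5 + 1)  →[5↦6]→  6^(6 + 1) = 279936  −1 ⇒ G_4=279935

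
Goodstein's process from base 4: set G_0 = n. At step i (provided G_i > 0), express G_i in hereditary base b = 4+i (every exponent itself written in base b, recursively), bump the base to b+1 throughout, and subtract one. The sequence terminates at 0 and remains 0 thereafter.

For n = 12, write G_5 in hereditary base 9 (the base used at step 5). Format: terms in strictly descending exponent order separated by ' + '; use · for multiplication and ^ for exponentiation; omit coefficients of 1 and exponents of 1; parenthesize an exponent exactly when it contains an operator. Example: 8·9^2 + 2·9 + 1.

2·9

step 0: 12 = 3·4; sub 5 for 4: 3·5; = 15; G_1 = 15−1 = 14
step 1: 14 = 2·5 + 4; sub 6 for 5: 2·6 + 4; = 16; G_2 = 16−1 = 15
step 2: 15 = 2·6 + 3; sub 7 for 6: 2·7 + 3; = 17; G_3 = 17−1 = 16
step 3: 16 = 2·7 + 2; sub 8 for 7: 2·8 + 2; = 18; G_4 = 18−1 = 17
step 4: 17 = 2·8 + 1; sub 9 for 8: 2·9 + 1; = 19; G_5 = 19−1 = 18
step 5: 18 = 2·9; sub 10 for 9: 2·10; = 20; G_6 = 20−1 = 19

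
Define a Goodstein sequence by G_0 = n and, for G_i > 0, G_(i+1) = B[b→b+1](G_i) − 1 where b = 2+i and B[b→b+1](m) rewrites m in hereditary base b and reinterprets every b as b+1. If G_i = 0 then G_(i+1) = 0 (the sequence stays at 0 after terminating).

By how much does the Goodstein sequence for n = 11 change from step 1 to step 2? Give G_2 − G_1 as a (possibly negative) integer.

943

i=0: 11 = 2^(2 + 1) + 2 + 1 (b=2); 2→3: 3^(3 + 1) + 3 + 1 = 85; 85−1 = 84
i=1: 84 = 3^(3 + 1) + 3 (b=3); 3→4: 4^(4 + 1) + 4 = 1028; 1028−1 = 1027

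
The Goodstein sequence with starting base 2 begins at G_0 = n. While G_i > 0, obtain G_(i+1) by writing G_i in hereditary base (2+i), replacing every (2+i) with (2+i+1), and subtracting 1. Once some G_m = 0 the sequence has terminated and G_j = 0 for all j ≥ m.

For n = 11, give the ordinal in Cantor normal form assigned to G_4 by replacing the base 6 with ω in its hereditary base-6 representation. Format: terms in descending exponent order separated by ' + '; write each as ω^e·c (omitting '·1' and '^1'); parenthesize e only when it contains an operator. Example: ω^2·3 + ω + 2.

i=0: 11 = 2^(2 + 1) + 2 + 1 (b=2); 2→3: 3^(3 + 1) + 3 + 1 = 85; 85−1 = 84
i=1: 84 = 3^(3 + 1) + 3 (b=3); 3→4: 4^(4 + 1) + 4 = 1028; 1028−1 = 1027
i=2: 1027 = 4^(4 + 1) + 3 (b=4); 4→5: 5^(5 + 1) + 3 = 15628; 15628−1 = 15627
i=3: 15627 = 5^(5 + 1) + 2 (b=5); 5→6: 6^(6 + 1) + 2 = 279938; 279938−1 = 279937
i=4: 279937 = 6^(6 + 1) + 1 (b=6); 6→7: 7^(7 + 1) + 1 = 5764802; 5764802−1 = 5764801

ω^(ω + 1) + 1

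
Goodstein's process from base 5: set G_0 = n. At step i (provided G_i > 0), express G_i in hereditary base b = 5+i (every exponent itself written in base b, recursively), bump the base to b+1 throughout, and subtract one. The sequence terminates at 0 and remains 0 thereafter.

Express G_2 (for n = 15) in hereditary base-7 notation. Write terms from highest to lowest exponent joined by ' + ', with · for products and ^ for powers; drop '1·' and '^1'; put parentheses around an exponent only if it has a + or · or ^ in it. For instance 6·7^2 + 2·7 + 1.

2·7 + 4

G_0 = 15. HB_5(15) = 3·5. Bump = 18. G_1 = 17.
G_1 = 17. HB_6(17) = 2·6 + 5. Bump = 19. G_2 = 18.
G_2 = 18. HB_7(18) = 2·7 + 4. Bump = 20. G_3 = 19.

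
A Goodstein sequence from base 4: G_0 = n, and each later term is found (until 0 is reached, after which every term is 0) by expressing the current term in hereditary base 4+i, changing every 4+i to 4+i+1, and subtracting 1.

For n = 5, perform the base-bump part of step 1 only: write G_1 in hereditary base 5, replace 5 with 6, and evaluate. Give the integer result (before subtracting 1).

G_0 = 5. HB_4(5) = 4 + 1. Bump = 6. G_1 = 5.
G_1 = 5. HB_5(5) = 5. Bump = 6. G_2 = 5.

6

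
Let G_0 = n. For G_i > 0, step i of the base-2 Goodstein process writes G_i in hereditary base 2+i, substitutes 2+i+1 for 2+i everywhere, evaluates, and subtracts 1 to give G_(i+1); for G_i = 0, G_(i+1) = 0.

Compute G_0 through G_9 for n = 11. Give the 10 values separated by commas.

11, 84, 1027, 15627, 279937, 5764801, 134217727, 2749609302, 70077777775, 1997331745490

base 2: 11 = 2^(2 + 1) + 2 + 1; at 3: 3^(3 + 1) + 3 + 1 = 85; next = 84
base 3: 84 = 3^(3 + 1) + 3; at 4: 4^(4 + 1) + 4 = 1028; next = 1027
base 4: 1027 = 4^(4 + 1) + 3; at 5: 5^(5 + 1) + 3 = 15628; next = 15627
base 5: 15627 = 5^(5 + 1) + 2; at 6: 6^(6 + 1) + 2 = 279938; next = 279937
base 6: 279937 = 6^(6 + 1) + 1; at 7: 7^(7 + 1) + 1 = 5764802; next = 5764801
base 7: 5764801 = 7^(7 + 1); at 8: 8^(8 + 1) = 134217728; next = 134217727
base 8: 134217727 = 7·8^8 + 7·8^7 + 7·8^6 + 7·8^5 + 7·8^4 + 7·8^3 + 7·8^2 + 7·8 + 7; at 9: 7·9^9 + 7·9^7 + 7·9^6 + 7·9^5 + 7·9^4 + 7·9^3 + 7·9^2 + 7·9 + 7 = 2749609303; next = 2749609302
base 9: 2749609302 = 7·9^9 + 7·9^7 + 7·9^6 + 7·9^5 + 7·9^4 + 7·9^3 + 7·9^2 + 7·9 + 6; at 10: 7·10^10 + 7·10^7 + 7·10^6 + 7·10^5 + 7·10^4 + 7·10^3 + 7·10^2 + 7·10 + 6 = 70077777776; next = 70077777775
base 10: 70077777775 = 7·10^10 + 7·10^7 + 7·10^6 + 7·10^5 + 7·10^4 + 7·10^3 + 7·10^2 + 7·10 + 5; at 11: 7·11^11 + 7·11^7 + 7·11^6 + 7·11^5 + 7·11^4 + 7·11^3 + 7·11^2 + 7·11 + 5 = 1997331745491; next = 1997331745490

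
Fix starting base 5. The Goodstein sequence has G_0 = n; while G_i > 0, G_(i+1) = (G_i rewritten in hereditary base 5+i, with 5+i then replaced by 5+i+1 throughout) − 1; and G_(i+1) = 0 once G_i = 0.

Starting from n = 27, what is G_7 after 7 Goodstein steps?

27 —HB5→ 5^2 + 2 —bump→ 6^2 + 2 = 38 —(−1)→ 37
37 —HB6→ 6^2 + 1 —bump→ 7^2 + 1 = 50 —(−1)→ 49
49 —HB7→ 7^2 —bump→ 8^2 = 64 —(−1)→ 63
63 —HB8→ 7·8 + 7 —bump→ 7·9 + 7 = 70 —(−1)→ 69
69 —HB9→ 7·9 + 6 —bump→ 7·10 + 6 = 76 —(−1)→ 75
75 —HB10→ 7·10 + 5 —bump→ 7·11 + 5 = 82 —(−1)→ 81
81 —HB11→ 7·11 + 4 —bump→ 7·12 + 4 = 88 —(−1)→ 87
87 —HB12→ 7·12 + 3 —bump→ 7·13 + 3 = 94 —(−1)→ 93

87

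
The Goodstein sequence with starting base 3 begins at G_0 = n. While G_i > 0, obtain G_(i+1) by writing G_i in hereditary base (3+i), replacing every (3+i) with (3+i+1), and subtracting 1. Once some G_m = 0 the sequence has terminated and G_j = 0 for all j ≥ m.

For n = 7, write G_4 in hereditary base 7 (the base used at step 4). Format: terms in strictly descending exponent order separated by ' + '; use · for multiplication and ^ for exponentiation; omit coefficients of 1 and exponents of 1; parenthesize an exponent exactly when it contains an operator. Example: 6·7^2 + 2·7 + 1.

7 + 2

i=0: 7 = 2·3 + 1 (b=3); 3→4: 2·4 + 1 = 9; 9−1 = 8
i=1: 8 = 2·4 (b=4); 4→5: 2·5 = 10; 10−1 = 9
i=2: 9 = 5 + 4 (b=5); 5→6: 6 + 4 = 10; 10−1 = 9
i=3: 9 = 6 + 3 (b=6); 6→7: 7 + 3 = 10; 10−1 = 9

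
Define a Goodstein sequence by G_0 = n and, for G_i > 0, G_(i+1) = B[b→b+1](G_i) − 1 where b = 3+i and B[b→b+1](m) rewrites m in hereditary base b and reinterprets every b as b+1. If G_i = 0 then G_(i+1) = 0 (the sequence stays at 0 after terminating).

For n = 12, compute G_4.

49

step 0: 12 = 3^2 + 3; sub 4 for 3: 4^2 + 4; = 20; G_1 = 20−1 = 19
step 1: 19 = 4^2 + 3; sub 5 for 4: 5^2 + 3; = 28; G_2 = 28−1 = 27
step 2: 27 = 5^2 + 2; sub 6 for 5: 6^2 + 2; = 38; G_3 = 38−1 = 37
step 3: 37 = 6^2 + 1; sub 7 for 6: 7^2 + 1; = 50; G_4 = 50−1 = 49
step 4: 49 = 7^2; sub 8 for 7: 8^2; = 64; G_5 = 64−1 = 63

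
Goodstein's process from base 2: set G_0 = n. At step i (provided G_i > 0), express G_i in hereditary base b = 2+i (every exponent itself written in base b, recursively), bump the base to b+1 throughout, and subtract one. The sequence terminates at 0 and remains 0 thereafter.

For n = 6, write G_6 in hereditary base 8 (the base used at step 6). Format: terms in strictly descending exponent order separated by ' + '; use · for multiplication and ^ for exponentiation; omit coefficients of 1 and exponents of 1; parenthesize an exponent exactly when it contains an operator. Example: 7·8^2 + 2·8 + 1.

5·8^5 + 5·8^4 + 5·8^3 + 5·8^2 + 5·8 + 3

G_0 = 6. HB_2(6) = 2^2 + 2. Bump = 30. G_1 = 29.
G_1 = 29. HB_3(29) = 3^3 + 2. Bump = 258. G_2 = 257.
G_2 = 257. HB_4(257) = 4^4 + 1. Bump = 3126. G_3 = 3125.
G_3 = 3125. HB_5(3125) = 5^5. Bump = 46656. G_4 = 46655.
G_4 = 46655. HB_6(46655) = 5·6^5 + 5·6^4 + 5·6^3 + 5·6^2 + 5·6 + 5. Bump = 98040. G_5 = 98039.
G_5 = 98039. HB_7(98039) = 5·7^5 + 5·7^4 + 5·7^3 + 5·7^2 + 5·7 + 4. Bump = 187244. G_6 = 187243.
G_6 = 187243. HB_8(187243) = 5·8^5 + 5·8^4 + 5·8^3 + 5·8^2 + 5·8 + 3. Bump = 332148. G_7 = 332147.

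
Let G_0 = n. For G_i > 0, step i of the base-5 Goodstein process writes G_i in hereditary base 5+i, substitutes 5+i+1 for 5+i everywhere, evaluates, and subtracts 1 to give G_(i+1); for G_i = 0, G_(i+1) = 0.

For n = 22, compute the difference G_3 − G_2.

3

G_0 = 22. HB_5(22) = 4·5 + 2. Bump = 26. G_1 = 25.
G_1 = 25. HB_6(25) = 4·6 + 1. Bump = 29. G_2 = 28.
G_2 = 28. HB_7(28) = 4·7. Bump = 32. G_3 = 31.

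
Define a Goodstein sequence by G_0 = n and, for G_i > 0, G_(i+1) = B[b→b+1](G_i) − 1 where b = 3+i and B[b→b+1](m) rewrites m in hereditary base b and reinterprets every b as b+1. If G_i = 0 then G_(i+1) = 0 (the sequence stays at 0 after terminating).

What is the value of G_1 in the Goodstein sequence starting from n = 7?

8

step 0: 7 = 2·3 + 1; sub 4 for 3: 2·4 + 1; = 9; G_1 = 9−1 = 8
step 1: 8 = 2·4; sub 5 for 4: 2·5; = 10; G_2 = 10−1 = 9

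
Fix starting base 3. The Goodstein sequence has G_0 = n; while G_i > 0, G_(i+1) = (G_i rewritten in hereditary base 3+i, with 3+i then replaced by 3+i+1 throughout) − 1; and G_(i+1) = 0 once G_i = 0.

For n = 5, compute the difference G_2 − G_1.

G_0 = 5. HB_3(5) = 3 + 2. Bump = 6. G_1 = 5.
G_1 = 5. HB_4(5) = 4 + 1. Bump = 6. G_2 = 5.

0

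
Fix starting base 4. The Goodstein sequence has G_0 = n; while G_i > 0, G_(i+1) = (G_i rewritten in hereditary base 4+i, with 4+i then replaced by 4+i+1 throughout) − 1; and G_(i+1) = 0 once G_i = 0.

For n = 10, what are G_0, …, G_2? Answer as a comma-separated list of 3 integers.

10, 11, 12

i=0: 10 = 2·4 + 2 (b=4); 4→5: 2·5 + 2 = 12; 12−1 = 11
i=1: 11 = 2·5 + 1 (b=5); 5→6: 2·6 + 1 = 13; 13−1 = 12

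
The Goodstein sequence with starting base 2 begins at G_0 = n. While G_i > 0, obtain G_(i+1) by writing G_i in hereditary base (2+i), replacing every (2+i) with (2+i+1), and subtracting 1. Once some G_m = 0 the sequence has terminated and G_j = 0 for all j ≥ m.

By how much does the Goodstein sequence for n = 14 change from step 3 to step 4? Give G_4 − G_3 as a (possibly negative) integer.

14 —HB2→ 2^(2 + 1) + 2^2 + 2 —bump→ 3^(3 + 1) + 3^3 + 3 = 111 —(−1)→ 110
110 —HB3→ 3^(3 + 1) + 3^3 + 2 —bump→ 4^(4 + 1) + 4^4 + 2 = 1282 —(−1)→ 1281
1281 —HB4→ 4^(4 + 1) + 4^4 + 1 —bump→ 5^(5 + 1) + 5^5 + 1 = 18751 —(−1)→ 18750
18750 —HB5→ 5^(5 + 1) + 5^5 —bump→ 6^(6 + 1) + 6^6 = 326592 —(−1)→ 326591

307841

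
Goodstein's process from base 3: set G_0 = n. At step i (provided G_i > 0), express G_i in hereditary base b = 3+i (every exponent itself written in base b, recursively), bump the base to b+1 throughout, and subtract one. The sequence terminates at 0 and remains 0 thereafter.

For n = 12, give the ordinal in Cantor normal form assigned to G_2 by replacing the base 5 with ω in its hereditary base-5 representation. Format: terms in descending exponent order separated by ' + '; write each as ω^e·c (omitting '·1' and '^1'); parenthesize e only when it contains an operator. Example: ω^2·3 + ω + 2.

ω^2 + 2

step 0: 12 = 3^2 + 3; sub 4 for 3: 4^2 + 4; = 20; G_1 = 20−1 = 19
step 1: 19 = 4^2 + 3; sub 5 for 4: 5^2 + 3; = 28; G_2 = 28−1 = 27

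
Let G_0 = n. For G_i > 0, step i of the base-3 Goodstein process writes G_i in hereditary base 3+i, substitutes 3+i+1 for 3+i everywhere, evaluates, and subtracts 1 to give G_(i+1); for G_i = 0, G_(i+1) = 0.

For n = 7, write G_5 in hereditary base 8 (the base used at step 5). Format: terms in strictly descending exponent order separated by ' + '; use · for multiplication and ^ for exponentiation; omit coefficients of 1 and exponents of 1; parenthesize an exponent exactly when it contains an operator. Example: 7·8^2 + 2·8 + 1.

8 + 1

G_0=7  [base 3] 2·3 + 1  →[3↦4]→  2·4 + 1 = 9  −1 ⇒ G_1=8
G_1=8  [base 4] 2·4  →[4↦5]→  2·5 = 10  −1 ⇒ G_2=9
G_2=9  [base 5] 5 + 4  →[5↦6]→  6 + 4 = 10  −1 ⇒ G_3=9
G_3=9  [base 6] 6 + 3  →[6↦7]→  7 + 3 = 10  −1 ⇒ G_4=9
G_4=9  [base 7] 7 + 2  →[7↦8]→  8 + 2 = 10  −1 ⇒ G_5=9
G_5=9  [base 8] 8 + 1  →[8↦9]→  9 + 1 = 10  −1 ⇒ G_6=9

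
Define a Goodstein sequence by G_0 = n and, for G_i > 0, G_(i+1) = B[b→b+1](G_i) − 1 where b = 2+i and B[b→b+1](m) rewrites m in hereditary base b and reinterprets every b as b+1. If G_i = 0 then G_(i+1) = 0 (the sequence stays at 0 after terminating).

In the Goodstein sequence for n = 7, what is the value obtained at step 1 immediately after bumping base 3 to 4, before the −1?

G_0 = 7. HB_2(7) = 2^2 + 2 + 1. Bump = 31. G_1 = 30.
G_1 = 30. HB_3(30) = 3^3 + 3. Bump = 260. G_2 = 259.

260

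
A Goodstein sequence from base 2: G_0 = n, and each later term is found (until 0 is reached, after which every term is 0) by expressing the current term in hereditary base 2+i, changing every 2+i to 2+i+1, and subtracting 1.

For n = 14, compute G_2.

1281

[0] 14 ≡ 2^(2 + 1) + 2^2 + 2 (base 2). Lift 3: 111. −1: 110.
[1] 110 ≡ 3^(3 + 1) + 3^3 + 2 (base 3). Lift 4: 1282. −1: 1281.
[2] 1281 ≡ 4^(4 + 1) + 4^4 + 1 (base 4). Lift 5: 18751. −1: 18750.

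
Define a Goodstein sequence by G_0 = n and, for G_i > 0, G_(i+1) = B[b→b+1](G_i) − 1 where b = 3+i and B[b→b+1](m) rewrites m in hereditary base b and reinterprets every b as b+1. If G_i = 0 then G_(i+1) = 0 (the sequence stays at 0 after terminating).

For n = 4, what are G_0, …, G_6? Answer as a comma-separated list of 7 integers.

4 —HB3→ 3 + 1 —bump→ 4 + 1 = 5 —(−1)→ 4
4 —HB4→ 4 —bump→ 5 = 5 —(−1)→ 4
4 —HB5→ 4 —bump→ 4 = 4 —(−1)→ 3
3 —HB6→ 3 —bump→ 3 = 3 —(−1)→ 2
2 —HB7→ 2 —bump→ 2 = 2 —(−1)→ 1
1 —HB8→ 1 —bump→ 1 = 1 —(−1)→ 0

4, 4, 4, 3, 2, 1, 0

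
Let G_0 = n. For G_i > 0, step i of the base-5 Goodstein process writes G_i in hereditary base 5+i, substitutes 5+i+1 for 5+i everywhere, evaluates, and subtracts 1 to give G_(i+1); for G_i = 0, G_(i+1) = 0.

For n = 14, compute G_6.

19

(0) 14|_5 = 2·5 + 4 ↦ 2·6 + 4|_6 = 16 ⇒ 15
(1) 15|_6 = 2·6 + 3 ↦ 2·7 + 3|_7 = 17 ⇒ 16
(2) 16|_7 = 2·7 + 2 ↦ 2·8 + 2|_8 = 18 ⇒ 17
(3) 17|_8 = 2·8 + 1 ↦ 2·9 + 1|_9 = 19 ⇒ 18
(4) 18|_9 = 2·9 ↦ 2·10|_10 = 20 ⇒ 19
(5) 19|_10 = 10 + 9 ↦ 11 + 9|_11 = 20 ⇒ 19
(6) 19|_11 = 11 + 8 ↦ 12 + 8|_12 = 20 ⇒ 19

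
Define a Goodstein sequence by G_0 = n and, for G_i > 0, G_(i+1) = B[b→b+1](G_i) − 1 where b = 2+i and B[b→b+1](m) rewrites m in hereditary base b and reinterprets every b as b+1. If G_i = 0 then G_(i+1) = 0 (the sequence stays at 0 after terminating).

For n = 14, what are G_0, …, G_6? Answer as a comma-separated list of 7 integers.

step 0: 14 = 2^(2 + 1) + 2^2 + 2; sub 3 for 2: 3^(3 + 1) + 3^3 + 3; = 111; G_1 = 111−1 = 110
step 1: 110 = 3^(3 + 1) + 3^3 + 2; sub 4 for 3: 4^(4 + 1) + 4^4 + 2; = 1282; G_2 = 1282−1 = 1281
step 2: 1281 = 4^(4 + 1) + 4^4 + 1; sub 5 for 4: 5^(5 + 1) + 5^5 + 1; = 18751; G_3 = 18751−1 = 18750
step 3: 18750 = 5^(5 + 1) + 5^5; sub 6 for 5: 6^(6 + 1) + 6^6; = 326592; G_4 = 326592−1 = 326591
step 4: 326591 = 6^(6 + 1) + 5·6^5 + 5·6^4 + 5·6^3 + 5·6^2 + 5·6 + 5; sub 7 for 6: 7^(7 + 1) + 5·7^5 + 5·7^4 + 5·7^3 + 5·7^2 + 5·7 + 5; = 5862841; G_5 = 5862841−1 = 5862840
step 5: 5862840 = 7^(7 + 1) + 5·7^5 + 5·7^4 + 5·7^3 + 5·7^2 + 5·7 + 4; sub 8 for 7: 8^(8 + 1) + 5·8^5 + 5·8^4 + 5·8^3 + 5·8^2 + 5·8 + 4; = 134404972; G_6 = 134404972−1 = 134404971

14, 110, 1281, 18750, 326591, 5862840, 134404971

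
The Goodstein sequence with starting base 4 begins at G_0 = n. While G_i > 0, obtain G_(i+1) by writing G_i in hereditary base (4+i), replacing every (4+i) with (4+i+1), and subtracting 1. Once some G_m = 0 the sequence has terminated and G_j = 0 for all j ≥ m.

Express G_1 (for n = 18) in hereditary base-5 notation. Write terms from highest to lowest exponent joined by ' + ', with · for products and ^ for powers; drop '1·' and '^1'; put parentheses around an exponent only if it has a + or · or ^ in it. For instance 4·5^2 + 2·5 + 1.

5^2 + 1

[0] 18 ≡ 4^2 + 2 (base 4). Lift 5: 27. −1: 26.
[1] 26 ≡ 5^2 + 1 (base 5). Lift 6: 37. −1: 36.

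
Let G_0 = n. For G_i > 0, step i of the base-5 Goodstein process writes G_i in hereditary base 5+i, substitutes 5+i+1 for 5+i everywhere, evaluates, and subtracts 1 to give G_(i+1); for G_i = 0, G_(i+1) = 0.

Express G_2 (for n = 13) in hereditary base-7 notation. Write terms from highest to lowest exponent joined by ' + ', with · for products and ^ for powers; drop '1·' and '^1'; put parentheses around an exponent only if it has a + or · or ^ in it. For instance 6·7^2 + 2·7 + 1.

G_0 = 13. HB_5(13) = 2·5 + 3. Bump = 15. G_1 = 14.
G_1 = 14. HB_6(14) = 2·6 + 2. Bump = 16. G_2 = 15.
G_2 = 15. HB_7(15) = 2·7 + 1. Bump = 17. G_3 = 16.

2·7 + 1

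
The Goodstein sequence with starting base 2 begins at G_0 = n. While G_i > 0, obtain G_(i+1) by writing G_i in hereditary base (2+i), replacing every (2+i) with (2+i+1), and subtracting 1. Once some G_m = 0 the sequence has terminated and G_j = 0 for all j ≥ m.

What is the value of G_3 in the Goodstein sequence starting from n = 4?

step 0: 4 = 2^2; sub 3 for 2: 3^3; = 27; G_1 = 27−1 = 26
step 1: 26 = 2·3^2 + 2·3 + 2; sub 4 for 3: 2·4^2 + 2·4 + 2; = 42; G_2 = 42−1 = 41
step 2: 41 = 2·4^2 + 2·4 + 1; sub 5 for 4: 2·5^2 + 2·5 + 1; = 61; G_3 = 61−1 = 60
step 3: 60 = 2·5^2 + 2·5; sub 6 for 5: 2·6^2 + 2·6; = 84; G_4 = 84−1 = 83

60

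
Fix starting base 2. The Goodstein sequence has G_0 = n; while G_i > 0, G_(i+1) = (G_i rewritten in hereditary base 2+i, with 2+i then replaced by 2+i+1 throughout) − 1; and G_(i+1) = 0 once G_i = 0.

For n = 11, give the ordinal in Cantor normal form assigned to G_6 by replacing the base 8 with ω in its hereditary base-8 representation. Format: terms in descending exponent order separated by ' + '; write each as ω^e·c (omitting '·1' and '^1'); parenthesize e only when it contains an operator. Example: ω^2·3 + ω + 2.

[0] 11 ≡ 2^(2 + 1) + 2 + 1 (base 2). Lift 3: 85. −1: 84.
[1] 84 ≡ 3^(3 + 1) + 3 (base 3). Lift 4: 1028. −1: 1027.
[2] 1027 ≡ 4^(4 + 1) + 3 (base 4). Lift 5: 15628. −1: 15627.
[3] 15627 ≡ 5^(5 + 1) + 2 (base 5). Lift 6: 279938. −1: 279937.
[4] 279937 ≡ 6^(6 + 1) + 1 (base 6). Lift 7: 5764802. −1: 5764801.
[5] 5764801 ≡ 7^(7 + 1) (base 7). Lift 8: 134217728. −1: 134217727.
[6] 134217727 ≡ 7·8^8 + 7·8^7 + 7·8^6 + 7·8^5 + 7·8^4 + 7·8^3 + 7·8^2 + 7·8 + 7 (base 8). Lift 9: 2749609303. −1: 2749609302.

ω^ω·7 + ω^7·7 + ω^6·7 + ω^5·7 + ω^4·7 + ω^3·7 + ω^2·7 + ω·7 + 7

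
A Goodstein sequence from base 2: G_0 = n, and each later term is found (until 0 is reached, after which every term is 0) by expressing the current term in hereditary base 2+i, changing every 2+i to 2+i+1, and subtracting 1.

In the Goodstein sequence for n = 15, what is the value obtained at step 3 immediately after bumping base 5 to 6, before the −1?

326594

15 —HB2→ 2^(2 + 1) + 2^2 + 2 + 1 —bump→ 3^(3 + 1) + 3^3 + 3 + 1 = 112 —(−1)→ 111
111 —HB3→ 3^(3 + 1) + 3^3 + 3 —bump→ 4^(4 + 1) + 4^4 + 4 = 1284 —(−1)→ 1283
1283 —HB4→ 4^(4 + 1) + 4^4 + 3 —bump→ 5^(5 + 1) + 5^5 + 3 = 18753 —(−1)→ 18752
18752 —HB5→ 5^(5 + 1) + 5^5 + 2 —bump→ 6^(6 + 1) + 6^6 + 2 = 326594 —(−1)→ 326593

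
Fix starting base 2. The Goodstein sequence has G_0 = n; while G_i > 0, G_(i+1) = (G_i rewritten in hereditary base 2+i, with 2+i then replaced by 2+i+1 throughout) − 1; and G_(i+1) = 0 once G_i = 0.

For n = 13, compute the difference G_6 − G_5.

128453481

13 —HB2→ 2^(2 + 1) + 2^2 + 1 —bump→ 3^(3 + 1) + 3^3 + 1 = 109 —(−1)→ 108
108 —HB3→ 3^(3 + 1) + 3^3 —bump→ 4^(4 + 1) + 4^4 = 1280 —(−1)→ 1279
1279 —HB4→ 4^(4 + 1) + 3·4^3 + 3·4^2 + 3·4 + 3 —bump→ 5^(5 + 1) + 3·5^3 + 3·5^2 + 3·5 + 3 = 16093 —(−1)→ 16092
16092 —HB5→ 5^(5 + 1) + 3·5^3 + 3·5^2 + 3·5 + 2 —bump→ 6^(6 + 1) + 3·6^3 + 3·6^2 + 3·6 + 2 = 280712 —(−1)→ 280711
280711 —HB6→ 6^(6 + 1) + 3·6^3 + 3·6^2 + 3·6 + 1 —bump→ 7^(7 + 1) + 3·7^3 + 3·7^2 + 3·7 + 1 = 5765999 —(−1)→ 5765998
5765998 —HB7→ 7^(7 + 1) + 3·7^3 + 3·7^2 + 3·7 —bump→ 8^(8 + 1) + 3·8^3 + 3·8^2 + 3·8 = 134219480 —(−1)→ 134219479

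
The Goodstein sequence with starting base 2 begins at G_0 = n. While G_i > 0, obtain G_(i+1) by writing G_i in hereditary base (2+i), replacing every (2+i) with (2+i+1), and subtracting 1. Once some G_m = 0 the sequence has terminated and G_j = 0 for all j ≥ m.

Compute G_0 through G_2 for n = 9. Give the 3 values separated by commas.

(0) 9|_2 = 2^(2 + 1) + 1 ↦ 3^(3 + 1) + 1|_3 = 82 ⇒ 81
(1) 81|_3 = 3^(3 + 1) ↦ 4^(4 + 1)|_4 = 1024 ⇒ 1023

9, 81, 1023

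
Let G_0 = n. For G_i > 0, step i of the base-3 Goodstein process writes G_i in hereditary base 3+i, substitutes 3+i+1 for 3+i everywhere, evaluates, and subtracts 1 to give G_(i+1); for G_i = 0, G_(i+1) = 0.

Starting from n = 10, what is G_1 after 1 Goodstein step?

16

10 —HB3→ 3^2 + 1 —bump→ 4^2 + 1 = 17 —(−1)→ 16
16 —HB4→ 4^2 —bump→ 5^2 = 25 —(−1)→ 24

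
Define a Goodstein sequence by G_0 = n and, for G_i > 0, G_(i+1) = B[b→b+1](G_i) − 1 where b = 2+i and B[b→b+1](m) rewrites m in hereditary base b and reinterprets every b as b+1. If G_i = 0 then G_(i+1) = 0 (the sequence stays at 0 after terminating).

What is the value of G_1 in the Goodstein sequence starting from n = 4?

G_0 = 4. HB_2(4) = 2^2. Bump = 27. G_1 = 26.
G_1 = 26. HB_3(26) = 2·3^2 + 2·3 + 2. Bump = 42. G_2 = 41.

26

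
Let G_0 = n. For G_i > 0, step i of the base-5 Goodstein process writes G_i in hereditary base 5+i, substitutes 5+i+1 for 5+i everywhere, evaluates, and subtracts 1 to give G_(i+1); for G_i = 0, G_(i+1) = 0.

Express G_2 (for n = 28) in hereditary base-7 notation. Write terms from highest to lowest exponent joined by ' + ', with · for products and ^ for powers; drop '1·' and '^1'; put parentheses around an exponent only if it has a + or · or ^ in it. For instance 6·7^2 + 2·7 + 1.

[0] 28 ≡ 5^2 + 3 (base 5). Lift 6: 39. −1: 38.
[1] 38 ≡ 6^2 + 2 (base 6). Lift 7: 51. −1: 50.
[2] 50 ≡ 7^2 + 1 (base 7). Lift 8: 65. −1: 64.

7^2 + 1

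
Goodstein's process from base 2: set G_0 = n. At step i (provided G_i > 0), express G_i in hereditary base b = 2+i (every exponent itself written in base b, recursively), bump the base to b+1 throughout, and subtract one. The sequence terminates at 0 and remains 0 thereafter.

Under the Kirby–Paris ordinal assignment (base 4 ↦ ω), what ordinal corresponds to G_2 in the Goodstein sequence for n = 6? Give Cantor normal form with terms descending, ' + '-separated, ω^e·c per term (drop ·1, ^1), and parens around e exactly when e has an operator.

ω^ω + 1

(0) 6|_2 = 2^2 + 2 ↦ 3^3 + 3|_3 = 30 ⇒ 29
(1) 29|_3 = 3^3 + 2 ↦ 4^4 + 2|_4 = 258 ⇒ 257
(2) 257|_4 = 4^4 + 1 ↦ 5^5 + 1|_5 = 3126 ⇒ 3125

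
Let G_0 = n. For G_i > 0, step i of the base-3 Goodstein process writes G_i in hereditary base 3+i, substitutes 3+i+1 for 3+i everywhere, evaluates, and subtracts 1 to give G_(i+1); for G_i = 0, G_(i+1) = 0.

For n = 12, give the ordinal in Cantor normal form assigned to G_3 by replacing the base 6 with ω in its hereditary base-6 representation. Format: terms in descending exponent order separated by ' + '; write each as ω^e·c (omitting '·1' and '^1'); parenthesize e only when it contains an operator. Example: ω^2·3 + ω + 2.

G_0=12  [base 3] 3^2 + 3  →[3↦4]→  4^2 + 4 = 20  −1 ⇒ G_1=19
G_1=19  [base 4] 4^2 + 3  →[4↦5]→  5^2 + 3 = 28  −1 ⇒ G_2=27
G_2=27  [base 5] 5^2 + 2  →[5↦6]→  6^2 + 2 = 38  −1 ⇒ G_3=37
G_3=37  [base 6] 6^2 + 1  →[6↦7]→  7^2 + 1 = 50  −1 ⇒ G_4=49

ω^2 + 1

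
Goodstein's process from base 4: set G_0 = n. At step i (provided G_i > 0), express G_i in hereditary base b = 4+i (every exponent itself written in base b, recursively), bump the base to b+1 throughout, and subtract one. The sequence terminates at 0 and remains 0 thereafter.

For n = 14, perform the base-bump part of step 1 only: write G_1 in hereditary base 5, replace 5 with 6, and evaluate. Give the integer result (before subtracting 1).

19

base 4: 14 = 3·4 + 2; at 5: 3·5 + 2 = 17; next = 16
base 5: 16 = 3·5 + 1; at 6: 3·6 + 1 = 19; next = 18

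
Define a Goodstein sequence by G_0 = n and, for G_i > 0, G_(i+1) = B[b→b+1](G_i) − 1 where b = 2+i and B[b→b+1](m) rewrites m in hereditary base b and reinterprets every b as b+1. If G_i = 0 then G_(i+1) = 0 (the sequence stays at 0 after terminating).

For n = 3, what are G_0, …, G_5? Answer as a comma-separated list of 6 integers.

3, 3, 3, 2, 1, 0

i=0: 3 = 2 + 1 (b=2); 2→3: 3 + 1 = 4; 4−1 = 3
i=1: 3 = 3 (b=3); 3→4: 4 = 4; 4−1 = 3
i=2: 3 = 3 (b=4); 4→5: 3 = 3; 3−1 = 2
i=3: 2 = 2 (b=5); 5→6: 2 = 2; 2−1 = 1
i=4: 1 = 1 (b=6); 6→7: 1 = 1; 1−1 = 0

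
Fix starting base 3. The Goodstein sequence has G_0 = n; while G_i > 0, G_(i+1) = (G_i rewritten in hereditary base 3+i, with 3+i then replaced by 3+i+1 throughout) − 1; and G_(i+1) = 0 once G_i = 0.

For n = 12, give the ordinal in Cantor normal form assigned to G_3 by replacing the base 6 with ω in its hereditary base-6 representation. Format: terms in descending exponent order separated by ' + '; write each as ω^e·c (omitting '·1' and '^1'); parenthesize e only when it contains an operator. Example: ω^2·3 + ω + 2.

ω^2 + 1

G_0=12  [base 3] 3^2 + 3  →[3↦4]→  4^2 + 4 = 20  −1 ⇒ G_1=19
G_1=19  [base 4] 4^2 + 3  →[4↦5]→  5^2 + 3 = 28  −1 ⇒ G_2=27
G_2=27  [base 5] 5^2 + 2  →[5↦6]→  6^2 + 2 = 38  −1 ⇒ G_3=37
G_3=37  [base 6] 6^2 + 1  →[6↦7]→  7^2 + 1 = 50  −1 ⇒ G_4=49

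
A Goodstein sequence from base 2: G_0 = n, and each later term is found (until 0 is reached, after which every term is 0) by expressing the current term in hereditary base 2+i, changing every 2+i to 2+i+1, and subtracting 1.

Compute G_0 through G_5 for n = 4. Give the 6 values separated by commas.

i=0: 4 = 2^2 (b=2); 2→3: 3^3 = 27; 27−1 = 26
i=1: 26 = 2·3^2 + 2·3 + 2 (b=3); 3→4: 2·4^2 + 2·4 + 2 = 42; 42−1 = 41
i=2: 41 = 2·4^2 + 2·4 + 1 (b=4); 4→5: 2·5^2 + 2·5 + 1 = 61; 61−1 = 60
i=3: 60 = 2·5^2 + 2·5 (b=5); 5→6: 2·6^2 + 2·6 = 84; 84−1 = 83
i=4: 83 = 2·6^2 + 6 + 5 (b=6); 6→7: 2·7^2 + 7 + 5 = 110; 110−1 = 109

4, 26, 41, 60, 83, 109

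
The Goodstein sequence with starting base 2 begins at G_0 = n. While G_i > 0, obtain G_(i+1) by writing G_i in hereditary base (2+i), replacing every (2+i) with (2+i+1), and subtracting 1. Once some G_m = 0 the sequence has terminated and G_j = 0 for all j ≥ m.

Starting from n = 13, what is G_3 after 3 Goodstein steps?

16092

(0) 13|_2 = 2^(2 + 1) + 2^2 + 1 ↦ 3^(3 + 1) + 3^3 + 1|_3 = 109 ⇒ 108
(1) 108|_3 = 3^(3 + 1) + 3^3 ↦ 4^(4 + 1) + 4^4|_4 = 1280 ⇒ 1279
(2) 1279|_4 = 4^(4 + 1) + 3·4^3 + 3·4^2 + 3·4 + 3 ↦ 5^(5 + 1) + 3·5^3 + 3·5^2 + 3·5 + 3|_5 = 16093 ⇒ 16092
(3) 16092|_5 = 5^(5 + 1) + 3·5^3 + 3·5^2 + 3·5 + 2 ↦ 6^(6 + 1) + 3·6^3 + 3·6^2 + 3·6 + 2|_6 = 280712 ⇒ 280711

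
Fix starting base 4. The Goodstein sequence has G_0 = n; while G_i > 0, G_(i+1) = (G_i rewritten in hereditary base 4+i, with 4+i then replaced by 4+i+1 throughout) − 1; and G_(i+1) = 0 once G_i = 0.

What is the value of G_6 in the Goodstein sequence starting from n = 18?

63

[0] 18 ≡ 4^2 + 2 (base 4). Lift 5: 27. −1: 26.
[1] 26 ≡ 5^2 + 1 (base 5). Lift 6: 37. −1: 36.
[2] 36 ≡ 6^2 (base 6). Lift 7: 49. −1: 48.
[3] 48 ≡ 6·7 + 6 (base 7). Lift 8: 54. −1: 53.
[4] 53 ≡ 6·8 + 5 (base 8). Lift 9: 59. −1: 58.
[5] 58 ≡ 6·9 + 4 (base 9). Lift 10: 64. −1: 63.
[6] 63 ≡ 6·10 + 3 (base 10). Lift 11: 69. −1: 68.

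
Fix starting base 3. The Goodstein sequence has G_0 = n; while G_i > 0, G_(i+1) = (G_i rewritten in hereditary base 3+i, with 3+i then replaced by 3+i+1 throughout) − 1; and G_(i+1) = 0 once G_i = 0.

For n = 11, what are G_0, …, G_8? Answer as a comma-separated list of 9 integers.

11, 17, 25, 35, 39, 43, 47, 51, 55

11 —HB3→ 3^2 + 2 —bump→ 4^2 + 2 = 18 —(−1)→ 17
17 —HB4→ 4^2 + 1 —bump→ 5^2 + 1 = 26 —(−1)→ 25
25 —HB5→ 5^2 —bump→ 6^2 = 36 —(−1)→ 35
35 —HB6→ 5·6 + 5 —bump→ 5·7 + 5 = 40 —(−1)→ 39
39 —HB7→ 5·7 + 4 —bump→ 5·8 + 4 = 44 —(−1)→ 43
43 —HB8→ 5·8 + 3 —bump→ 5·9 + 3 = 48 —(−1)→ 47
47 —HB9→ 5·9 + 2 —bump→ 5·10 + 2 = 52 —(−1)→ 51
51 —HB10→ 5·10 + 1 —bump→ 5·11 + 1 = 56 —(−1)→ 55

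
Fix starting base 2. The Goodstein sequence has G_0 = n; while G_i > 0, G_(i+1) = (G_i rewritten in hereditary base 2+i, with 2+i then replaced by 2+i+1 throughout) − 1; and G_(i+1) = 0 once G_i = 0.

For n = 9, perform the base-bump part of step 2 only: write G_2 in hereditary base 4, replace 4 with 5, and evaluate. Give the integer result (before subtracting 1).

9 —HB2→ 2^(2 + 1) + 1 —bump→ 3^(3 + 1) + 1 = 82 —(−1)→ 81
81 —HB3→ 3^(3 + 1) —bump→ 4^(4 + 1) = 1024 —(−1)→ 1023
1023 —HB4→ 3·4^4 + 3·4^3 + 3·4^2 + 3·4 + 3 —bump→ 3·5^5 + 3·5^3 + 3·5^2 + 3·5 + 3 = 9843 —(−1)→ 9842

9843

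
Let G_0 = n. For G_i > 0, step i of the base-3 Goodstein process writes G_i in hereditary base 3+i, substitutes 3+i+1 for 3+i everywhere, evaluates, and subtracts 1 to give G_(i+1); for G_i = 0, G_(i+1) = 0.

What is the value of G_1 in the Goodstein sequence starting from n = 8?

8 —HB3→ 2·3 + 2 —bump→ 2·4 + 2 = 10 —(−1)→ 9
9 —HB4→ 2·4 + 1 —bump→ 2·5 + 1 = 11 —(−1)→ 10

9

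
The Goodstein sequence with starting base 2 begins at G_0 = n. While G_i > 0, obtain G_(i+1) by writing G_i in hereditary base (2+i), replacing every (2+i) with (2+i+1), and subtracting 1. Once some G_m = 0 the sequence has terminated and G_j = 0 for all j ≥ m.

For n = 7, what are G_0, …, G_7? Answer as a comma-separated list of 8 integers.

(0) 7|_2 = 2^2 + 2 + 1 ↦ 3^3 + 3 + 1|_3 = 31 ⇒ 30
(1) 30|_3 = 3^3 + 3 ↦ 4^4 + 4|_4 = 260 ⇒ 259
(2) 259|_4 = 4^4 + 3 ↦ 5^5 + 3|_5 = 3128 ⇒ 3127
(3) 3127|_5 = 5^5 + 2 ↦ 6^6 + 2|_6 = 46658 ⇒ 46657
(4) 46657|_6 = 6^6 + 1 ↦ 7^7 + 1|_7 = 823544 ⇒ 823543
(5) 823543|_7 = 7^7 ↦ 8^8|_8 = 16777216 ⇒ 16777215
(6) 16777215|_8 = 7·8^7 + 7·8^6 + 7·8^5 + 7·8^4 + 7·8^3 + 7·8^2 + 7·8 + 7 ↦ 7·9^7 + 7·9^6 + 7·9^5 + 7·9^4 + 7·9^3 + 7·9^2 + 7·9 + 7|_9 = 37665880 ⇒ 37665879

7, 30, 259, 3127, 46657, 823543, 16777215, 37665879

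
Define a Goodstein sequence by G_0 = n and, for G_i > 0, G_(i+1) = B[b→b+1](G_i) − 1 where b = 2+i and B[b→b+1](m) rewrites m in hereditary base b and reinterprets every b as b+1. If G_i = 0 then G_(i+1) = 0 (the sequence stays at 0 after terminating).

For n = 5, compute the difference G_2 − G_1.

228

5 —HB2→ 2^2 + 1 —bump→ 3^3 + 1 = 28 —(−1)→ 27
27 —HB3→ 3^3 —bump→ 4^4 = 256 —(−1)→ 255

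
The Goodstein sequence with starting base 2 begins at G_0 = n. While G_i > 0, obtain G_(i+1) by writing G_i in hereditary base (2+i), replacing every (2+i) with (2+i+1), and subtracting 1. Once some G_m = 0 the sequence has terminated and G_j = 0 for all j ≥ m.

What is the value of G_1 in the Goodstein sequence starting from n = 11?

84

[0] 11 ≡ 2^(2 + 1) + 2 + 1 (base 2). Lift 3: 85. −1: 84.
[1] 84 ≡ 3^(3 + 1) + 3 (base 3). Lift 4: 1028. −1: 1027.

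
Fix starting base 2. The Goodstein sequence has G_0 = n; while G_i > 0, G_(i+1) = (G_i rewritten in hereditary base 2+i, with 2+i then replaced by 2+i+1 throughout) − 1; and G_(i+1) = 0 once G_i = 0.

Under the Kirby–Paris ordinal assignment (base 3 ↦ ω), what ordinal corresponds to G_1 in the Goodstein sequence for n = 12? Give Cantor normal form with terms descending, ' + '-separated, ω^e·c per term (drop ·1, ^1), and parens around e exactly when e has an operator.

ω^(ω + 1) + ω^2·2 + ω·2 + 2

12 —HB2→ 2^(2 + 1) + 2^2 —bump→ 3^(3 + 1) + 3^3 = 108 —(−1)→ 107
107 —HB3→ 3^(3 + 1) + 2·3^2 + 2·3 + 2 —bump→ 4^(4 + 1) + 2·4^2 + 2·4 + 2 = 1066 —(−1)→ 1065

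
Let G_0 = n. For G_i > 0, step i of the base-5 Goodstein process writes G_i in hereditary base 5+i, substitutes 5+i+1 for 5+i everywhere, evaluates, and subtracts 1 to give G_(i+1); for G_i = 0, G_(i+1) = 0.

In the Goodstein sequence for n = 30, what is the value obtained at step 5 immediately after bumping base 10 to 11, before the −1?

122

G_0=30  [base 5] 5^2 + 5  →[5↦6]→  6^2 + 6 = 42  −1 ⇒ G_1=41
G_1=41  [base 6] 6^2 + 5  →[6↦7]→  7^2 + 5 = 54  −1 ⇒ G_2=53
G_2=53  [base 7] 7^2 + 4  →[7↦8]→  8^2 + 4 = 68  −1 ⇒ G_3=67
G_3=67  [base 8] 8^2 + 3  →[8↦9]→  9^2 + 3 = 84  −1 ⇒ G_4=83
G_4=83  [base 9] 9^2 + 2  →[9↦10]→  10^2 + 2 = 102  −1 ⇒ G_5=101
G_5=101  [base 10] 10^2 + 1  →[10↦11]→  11^2 + 1 = 122  −1 ⇒ G_6=121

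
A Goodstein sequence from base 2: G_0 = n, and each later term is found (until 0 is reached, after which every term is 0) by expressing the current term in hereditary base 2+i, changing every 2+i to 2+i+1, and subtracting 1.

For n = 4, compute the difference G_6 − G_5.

30

i=0: 4 = 2^2 (b=2); 2→3: 3^3 = 27; 27−1 = 26
i=1: 26 = 2·3^2 + 2·3 + 2 (b=3); 3→4: 2·4^2 + 2·4 + 2 = 42; 42−1 = 41
i=2: 41 = 2·4^2 + 2·4 + 1 (b=4); 4→5: 2·5^2 + 2·5 + 1 = 61; 61−1 = 60
i=3: 60 = 2·5^2 + 2·5 (b=5); 5→6: 2·6^2 + 2·6 = 84; 84−1 = 83
i=4: 83 = 2·6^2 + 6 + 5 (b=6); 6→7: 2·7^2 + 7 + 5 = 110; 110−1 = 109
i=5: 109 = 2·7^2 + 7 + 4 (b=7); 7→8: 2·8^2 + 8 + 4 = 140; 140−1 = 139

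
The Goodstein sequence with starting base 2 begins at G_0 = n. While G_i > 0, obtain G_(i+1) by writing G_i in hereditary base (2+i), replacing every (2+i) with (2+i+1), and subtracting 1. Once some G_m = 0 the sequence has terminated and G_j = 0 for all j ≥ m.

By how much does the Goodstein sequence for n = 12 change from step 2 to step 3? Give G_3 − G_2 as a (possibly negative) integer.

step 0: 12 = 2^(2 + 1) + 2^2; sub 3 for 2: 3^(3 + 1) + 3^3; = 108; G_1 = 108−1 = 107
step 1: 107 = 3^(3 + 1) + 2·3^2 + 2·3 + 2; sub 4 for 3: 4^(4 + 1) + 2·4^2 + 2·4 + 2; = 1066; G_2 = 1066−1 = 1065
step 2: 1065 = 4^(4 + 1) + 2·4^2 + 2·4 + 1; sub 5 for 4: 5^(5 + 1) + 2·5^2 + 2·5 + 1; = 15686; G_3 = 15686−1 = 15685

14620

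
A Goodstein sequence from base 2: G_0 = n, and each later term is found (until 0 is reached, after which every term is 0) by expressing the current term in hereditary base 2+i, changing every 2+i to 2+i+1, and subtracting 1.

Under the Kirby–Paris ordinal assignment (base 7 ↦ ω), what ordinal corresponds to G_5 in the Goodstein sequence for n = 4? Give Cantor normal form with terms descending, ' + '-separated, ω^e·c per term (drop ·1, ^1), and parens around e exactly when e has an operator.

(0) 4|_2 = 2^2 ↦ 3^3|_3 = 27 ⇒ 26
(1) 26|_3 = 2·3^2 + 2·3 + 2 ↦ 2·4^2 + 2·4 + 2|_4 = 42 ⇒ 41
(2) 41|_4 = 2·4^2 + 2·4 + 1 ↦ 2·5^2 + 2·5 + 1|_5 = 61 ⇒ 60
(3) 60|_5 = 2·5^2 + 2·5 ↦ 2·6^2 + 2·6|_6 = 84 ⇒ 83
(4) 83|_6 = 2·6^2 + 6 + 5 ↦ 2·7^2 + 7 + 5|_7 = 110 ⇒ 109
(5) 109|_7 = 2·7^2 + 7 + 4 ↦ 2·8^2 + 8 + 4|_8 = 140 ⇒ 139

ω^2·2 + ω + 4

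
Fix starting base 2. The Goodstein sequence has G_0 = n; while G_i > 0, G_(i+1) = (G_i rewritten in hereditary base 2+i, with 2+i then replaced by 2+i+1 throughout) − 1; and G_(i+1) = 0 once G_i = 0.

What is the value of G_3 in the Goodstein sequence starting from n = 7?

i=0: 7 = 2^2 + 2 + 1 (b=2); 2→3: 3^3 + 3 + 1 = 31; 31−1 = 30
i=1: 30 = 3^3 + 3 (b=3); 3→4: 4^4 + 4 = 260; 260−1 = 259
i=2: 259 = 4^4 + 3 (b=4); 4→5: 5^5 + 3 = 3128; 3128−1 = 3127

3127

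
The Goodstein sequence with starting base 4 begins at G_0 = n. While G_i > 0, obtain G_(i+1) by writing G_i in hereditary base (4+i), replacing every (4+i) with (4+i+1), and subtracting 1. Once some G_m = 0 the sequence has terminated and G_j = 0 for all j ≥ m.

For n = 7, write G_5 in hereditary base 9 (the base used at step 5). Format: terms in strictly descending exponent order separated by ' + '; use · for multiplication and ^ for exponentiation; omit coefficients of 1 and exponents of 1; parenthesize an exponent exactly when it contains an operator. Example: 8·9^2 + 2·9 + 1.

6

G_0=7  [base 4] 4 + 3  →[4↦5]→  5 + 3 = 8  −1 ⇒ G_1=7
G_1=7  [base 5] 5 + 2  →[5↦6]→  6 + 2 = 8  −1 ⇒ G_2=7
G_2=7  [base 6] 6 + 1  →[6↦7]→  7 + 1 = 8  −1 ⇒ G_3=7
G_3=7  [base 7] 7  →[7↦8]→  8 = 8  −1 ⇒ G_4=7
G_4=7  [base 8] 7  →[8↦9]→  7 = 7  −1 ⇒ G_5=6
G_5=6  [base 9] 6  →[9↦10]→  6 = 6  −1 ⇒ G_6=5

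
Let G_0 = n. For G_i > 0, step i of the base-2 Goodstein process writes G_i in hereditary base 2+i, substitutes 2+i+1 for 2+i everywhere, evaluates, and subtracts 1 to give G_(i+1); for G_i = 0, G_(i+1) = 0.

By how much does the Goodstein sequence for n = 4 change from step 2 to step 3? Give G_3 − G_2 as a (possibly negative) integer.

(0) 4|_2 = 2^2 ↦ 3^3|_3 = 27 ⇒ 26
(1) 26|_3 = 2·3^2 + 2·3 + 2 ↦ 2·4^2 + 2·4 + 2|_4 = 42 ⇒ 41
(2) 41|_4 = 2·4^2 + 2·4 + 1 ↦ 2·5^2 + 2·5 + 1|_5 = 61 ⇒ 60

19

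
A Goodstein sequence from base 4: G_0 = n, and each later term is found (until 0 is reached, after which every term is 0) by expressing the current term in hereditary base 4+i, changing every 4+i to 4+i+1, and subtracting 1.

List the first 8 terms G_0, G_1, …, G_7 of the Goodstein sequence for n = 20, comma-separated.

20, 29, 39, 51, 65, 81, 99, 107

(0) 20|_4 = 4^2 + 4 ↦ 5^2 + 5|_5 = 30 ⇒ 29
(1) 29|_5 = 5^2 + 4 ↦ 6^2 + 4|_6 = 40 ⇒ 39
(2) 39|_6 = 6^2 + 3 ↦ 7^2 + 3|_7 = 52 ⇒ 51
(3) 51|_7 = 7^2 + 2 ↦ 8^2 + 2|_8 = 66 ⇒ 65
(4) 65|_8 = 8^2 + 1 ↦ 9^2 + 1|_9 = 82 ⇒ 81
(5) 81|_9 = 9^2 ↦ 10^2|_10 = 100 ⇒ 99
(6) 99|_10 = 9·10 + 9 ↦ 9·11 + 9|_11 = 108 ⇒ 107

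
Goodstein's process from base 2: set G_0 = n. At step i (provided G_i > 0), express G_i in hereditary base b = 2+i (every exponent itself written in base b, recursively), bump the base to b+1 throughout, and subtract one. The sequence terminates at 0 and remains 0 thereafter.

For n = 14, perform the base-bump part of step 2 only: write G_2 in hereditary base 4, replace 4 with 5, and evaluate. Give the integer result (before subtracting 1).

18751

14 —HB2→ 2^(2 + 1) + 2^2 + 2 —bump→ 3^(3 + 1) + 3^3 + 3 = 111 —(−1)→ 110
110 —HB3→ 3^(3 + 1) + 3^3 + 2 —bump→ 4^(4 + 1) + 4^4 + 2 = 1282 —(−1)→ 1281
1281 —HB4→ 4^(4 + 1) + 4^4 + 1 —bump→ 5^(5 + 1) + 5^5 + 1 = 18751 —(−1)→ 18750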